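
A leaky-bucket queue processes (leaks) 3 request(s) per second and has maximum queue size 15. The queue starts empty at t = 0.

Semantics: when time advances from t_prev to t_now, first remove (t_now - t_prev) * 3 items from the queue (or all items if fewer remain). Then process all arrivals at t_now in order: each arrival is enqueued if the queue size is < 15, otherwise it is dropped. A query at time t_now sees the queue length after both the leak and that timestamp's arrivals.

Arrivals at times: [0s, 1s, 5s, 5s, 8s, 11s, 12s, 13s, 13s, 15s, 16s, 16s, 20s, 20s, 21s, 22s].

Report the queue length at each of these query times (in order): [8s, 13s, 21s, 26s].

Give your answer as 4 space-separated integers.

Queue lengths at query times:
  query t=8s: backlog = 1
  query t=13s: backlog = 2
  query t=21s: backlog = 1
  query t=26s: backlog = 0

Answer: 1 2 1 0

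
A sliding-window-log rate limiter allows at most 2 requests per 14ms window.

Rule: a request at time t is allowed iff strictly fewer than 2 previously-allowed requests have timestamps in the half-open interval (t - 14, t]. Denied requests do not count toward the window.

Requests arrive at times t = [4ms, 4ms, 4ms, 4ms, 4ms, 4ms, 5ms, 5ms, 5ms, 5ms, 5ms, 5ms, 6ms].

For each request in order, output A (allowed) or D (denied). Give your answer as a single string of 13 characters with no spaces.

Tracking allowed requests in the window:
  req#1 t=4ms: ALLOW
  req#2 t=4ms: ALLOW
  req#3 t=4ms: DENY
  req#4 t=4ms: DENY
  req#5 t=4ms: DENY
  req#6 t=4ms: DENY
  req#7 t=5ms: DENY
  req#8 t=5ms: DENY
  req#9 t=5ms: DENY
  req#10 t=5ms: DENY
  req#11 t=5ms: DENY
  req#12 t=5ms: DENY
  req#13 t=6ms: DENY

Answer: AADDDDDDDDDDD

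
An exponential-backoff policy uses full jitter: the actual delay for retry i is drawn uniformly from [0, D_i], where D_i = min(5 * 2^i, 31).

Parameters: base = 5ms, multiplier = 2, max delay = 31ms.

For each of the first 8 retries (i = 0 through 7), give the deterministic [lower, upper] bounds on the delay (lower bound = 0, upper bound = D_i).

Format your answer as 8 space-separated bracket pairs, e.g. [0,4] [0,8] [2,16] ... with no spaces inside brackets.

Answer: [0,5] [0,10] [0,20] [0,31] [0,31] [0,31] [0,31] [0,31]

Derivation:
Computing bounds per retry:
  i=0: D_i=min(5*2^0,31)=5, bounds=[0,5]
  i=1: D_i=min(5*2^1,31)=10, bounds=[0,10]
  i=2: D_i=min(5*2^2,31)=20, bounds=[0,20]
  i=3: D_i=min(5*2^3,31)=31, bounds=[0,31]
  i=4: D_i=min(5*2^4,31)=31, bounds=[0,31]
  i=5: D_i=min(5*2^5,31)=31, bounds=[0,31]
  i=6: D_i=min(5*2^6,31)=31, bounds=[0,31]
  i=7: D_i=min(5*2^7,31)=31, bounds=[0,31]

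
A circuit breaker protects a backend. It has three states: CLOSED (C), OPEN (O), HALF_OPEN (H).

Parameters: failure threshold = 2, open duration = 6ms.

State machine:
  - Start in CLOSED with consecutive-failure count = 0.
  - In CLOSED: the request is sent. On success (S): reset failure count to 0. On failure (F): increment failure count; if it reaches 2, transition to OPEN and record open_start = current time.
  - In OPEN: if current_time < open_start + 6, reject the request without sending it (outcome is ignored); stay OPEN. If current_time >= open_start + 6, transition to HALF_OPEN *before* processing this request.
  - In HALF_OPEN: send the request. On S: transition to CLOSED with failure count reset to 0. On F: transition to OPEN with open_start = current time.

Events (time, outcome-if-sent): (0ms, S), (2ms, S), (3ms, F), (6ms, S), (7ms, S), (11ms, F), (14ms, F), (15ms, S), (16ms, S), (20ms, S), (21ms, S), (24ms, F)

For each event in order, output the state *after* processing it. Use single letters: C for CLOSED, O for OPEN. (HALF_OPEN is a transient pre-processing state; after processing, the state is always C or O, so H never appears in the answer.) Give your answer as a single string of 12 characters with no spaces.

Answer: CCCCCCOOOCCC

Derivation:
State after each event:
  event#1 t=0ms outcome=S: state=CLOSED
  event#2 t=2ms outcome=S: state=CLOSED
  event#3 t=3ms outcome=F: state=CLOSED
  event#4 t=6ms outcome=S: state=CLOSED
  event#5 t=7ms outcome=S: state=CLOSED
  event#6 t=11ms outcome=F: state=CLOSED
  event#7 t=14ms outcome=F: state=OPEN
  event#8 t=15ms outcome=S: state=OPEN
  event#9 t=16ms outcome=S: state=OPEN
  event#10 t=20ms outcome=S: state=CLOSED
  event#11 t=21ms outcome=S: state=CLOSED
  event#12 t=24ms outcome=F: state=CLOSED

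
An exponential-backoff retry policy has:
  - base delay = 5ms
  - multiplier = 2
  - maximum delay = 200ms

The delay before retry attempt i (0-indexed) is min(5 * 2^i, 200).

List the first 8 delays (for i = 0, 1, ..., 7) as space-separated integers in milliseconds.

Answer: 5 10 20 40 80 160 200 200

Derivation:
Computing each delay:
  i=0: min(5*2^0, 200) = 5
  i=1: min(5*2^1, 200) = 10
  i=2: min(5*2^2, 200) = 20
  i=3: min(5*2^3, 200) = 40
  i=4: min(5*2^4, 200) = 80
  i=5: min(5*2^5, 200) = 160
  i=6: min(5*2^6, 200) = 200
  i=7: min(5*2^7, 200) = 200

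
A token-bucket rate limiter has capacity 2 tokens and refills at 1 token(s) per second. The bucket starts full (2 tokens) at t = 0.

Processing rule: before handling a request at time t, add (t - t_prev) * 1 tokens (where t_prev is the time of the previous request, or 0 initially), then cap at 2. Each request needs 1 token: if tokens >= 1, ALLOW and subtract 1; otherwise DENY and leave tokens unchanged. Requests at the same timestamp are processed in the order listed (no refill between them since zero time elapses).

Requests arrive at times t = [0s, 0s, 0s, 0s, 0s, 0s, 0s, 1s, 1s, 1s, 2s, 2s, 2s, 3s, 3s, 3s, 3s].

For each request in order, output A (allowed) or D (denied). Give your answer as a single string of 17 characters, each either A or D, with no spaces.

Answer: AADDDDDADDADDADDD

Derivation:
Simulating step by step:
  req#1 t=0s: ALLOW
  req#2 t=0s: ALLOW
  req#3 t=0s: DENY
  req#4 t=0s: DENY
  req#5 t=0s: DENY
  req#6 t=0s: DENY
  req#7 t=0s: DENY
  req#8 t=1s: ALLOW
  req#9 t=1s: DENY
  req#10 t=1s: DENY
  req#11 t=2s: ALLOW
  req#12 t=2s: DENY
  req#13 t=2s: DENY
  req#14 t=3s: ALLOW
  req#15 t=3s: DENY
  req#16 t=3s: DENY
  req#17 t=3s: DENY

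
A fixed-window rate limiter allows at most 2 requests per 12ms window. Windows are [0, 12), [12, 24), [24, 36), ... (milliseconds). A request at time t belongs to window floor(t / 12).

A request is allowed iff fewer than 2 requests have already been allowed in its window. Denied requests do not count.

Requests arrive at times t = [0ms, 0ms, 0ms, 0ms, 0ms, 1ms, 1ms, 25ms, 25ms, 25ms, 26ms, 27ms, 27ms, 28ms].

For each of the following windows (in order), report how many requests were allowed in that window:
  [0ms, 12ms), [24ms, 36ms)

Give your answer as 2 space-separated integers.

Answer: 2 2

Derivation:
Processing requests:
  req#1 t=0ms (window 0): ALLOW
  req#2 t=0ms (window 0): ALLOW
  req#3 t=0ms (window 0): DENY
  req#4 t=0ms (window 0): DENY
  req#5 t=0ms (window 0): DENY
  req#6 t=1ms (window 0): DENY
  req#7 t=1ms (window 0): DENY
  req#8 t=25ms (window 2): ALLOW
  req#9 t=25ms (window 2): ALLOW
  req#10 t=25ms (window 2): DENY
  req#11 t=26ms (window 2): DENY
  req#12 t=27ms (window 2): DENY
  req#13 t=27ms (window 2): DENY
  req#14 t=28ms (window 2): DENY

Allowed counts by window: 2 2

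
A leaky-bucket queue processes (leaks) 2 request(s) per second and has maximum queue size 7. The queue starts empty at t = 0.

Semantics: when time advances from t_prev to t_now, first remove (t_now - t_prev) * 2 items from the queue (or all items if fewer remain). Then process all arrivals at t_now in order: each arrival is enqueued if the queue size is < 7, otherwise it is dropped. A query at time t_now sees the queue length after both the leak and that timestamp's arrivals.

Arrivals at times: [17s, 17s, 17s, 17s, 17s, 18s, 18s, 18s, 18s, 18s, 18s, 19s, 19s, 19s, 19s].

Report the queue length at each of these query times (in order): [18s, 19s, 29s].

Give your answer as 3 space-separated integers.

Queue lengths at query times:
  query t=18s: backlog = 7
  query t=19s: backlog = 7
  query t=29s: backlog = 0

Answer: 7 7 0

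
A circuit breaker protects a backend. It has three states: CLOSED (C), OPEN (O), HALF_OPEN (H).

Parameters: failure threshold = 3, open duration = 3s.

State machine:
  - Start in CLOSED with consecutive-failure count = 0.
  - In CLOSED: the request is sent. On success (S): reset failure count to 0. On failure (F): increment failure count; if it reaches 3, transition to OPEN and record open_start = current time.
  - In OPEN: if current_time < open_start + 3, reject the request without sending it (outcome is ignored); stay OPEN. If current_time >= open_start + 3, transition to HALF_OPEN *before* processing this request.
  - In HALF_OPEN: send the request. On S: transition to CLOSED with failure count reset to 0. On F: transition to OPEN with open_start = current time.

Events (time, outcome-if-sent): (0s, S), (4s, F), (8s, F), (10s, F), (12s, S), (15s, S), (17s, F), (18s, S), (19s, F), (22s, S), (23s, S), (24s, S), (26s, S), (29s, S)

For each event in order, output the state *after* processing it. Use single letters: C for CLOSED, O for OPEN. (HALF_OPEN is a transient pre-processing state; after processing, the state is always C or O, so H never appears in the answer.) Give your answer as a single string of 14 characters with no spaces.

Answer: CCCOOCCCCCCCCC

Derivation:
State after each event:
  event#1 t=0s outcome=S: state=CLOSED
  event#2 t=4s outcome=F: state=CLOSED
  event#3 t=8s outcome=F: state=CLOSED
  event#4 t=10s outcome=F: state=OPEN
  event#5 t=12s outcome=S: state=OPEN
  event#6 t=15s outcome=S: state=CLOSED
  event#7 t=17s outcome=F: state=CLOSED
  event#8 t=18s outcome=S: state=CLOSED
  event#9 t=19s outcome=F: state=CLOSED
  event#10 t=22s outcome=S: state=CLOSED
  event#11 t=23s outcome=S: state=CLOSED
  event#12 t=24s outcome=S: state=CLOSED
  event#13 t=26s outcome=S: state=CLOSED
  event#14 t=29s outcome=S: state=CLOSED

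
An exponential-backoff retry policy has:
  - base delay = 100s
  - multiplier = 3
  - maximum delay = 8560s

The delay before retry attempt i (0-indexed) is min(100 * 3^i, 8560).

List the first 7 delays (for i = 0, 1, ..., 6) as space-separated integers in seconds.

Answer: 100 300 900 2700 8100 8560 8560

Derivation:
Computing each delay:
  i=0: min(100*3^0, 8560) = 100
  i=1: min(100*3^1, 8560) = 300
  i=2: min(100*3^2, 8560) = 900
  i=3: min(100*3^3, 8560) = 2700
  i=4: min(100*3^4, 8560) = 8100
  i=5: min(100*3^5, 8560) = 8560
  i=6: min(100*3^6, 8560) = 8560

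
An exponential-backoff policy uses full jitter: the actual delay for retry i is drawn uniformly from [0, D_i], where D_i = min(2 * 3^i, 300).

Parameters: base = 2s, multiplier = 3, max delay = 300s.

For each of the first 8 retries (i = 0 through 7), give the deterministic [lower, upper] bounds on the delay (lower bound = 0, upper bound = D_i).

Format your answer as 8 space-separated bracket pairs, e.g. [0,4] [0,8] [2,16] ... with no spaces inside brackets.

Computing bounds per retry:
  i=0: D_i=min(2*3^0,300)=2, bounds=[0,2]
  i=1: D_i=min(2*3^1,300)=6, bounds=[0,6]
  i=2: D_i=min(2*3^2,300)=18, bounds=[0,18]
  i=3: D_i=min(2*3^3,300)=54, bounds=[0,54]
  i=4: D_i=min(2*3^4,300)=162, bounds=[0,162]
  i=5: D_i=min(2*3^5,300)=300, bounds=[0,300]
  i=6: D_i=min(2*3^6,300)=300, bounds=[0,300]
  i=7: D_i=min(2*3^7,300)=300, bounds=[0,300]

Answer: [0,2] [0,6] [0,18] [0,54] [0,162] [0,300] [0,300] [0,300]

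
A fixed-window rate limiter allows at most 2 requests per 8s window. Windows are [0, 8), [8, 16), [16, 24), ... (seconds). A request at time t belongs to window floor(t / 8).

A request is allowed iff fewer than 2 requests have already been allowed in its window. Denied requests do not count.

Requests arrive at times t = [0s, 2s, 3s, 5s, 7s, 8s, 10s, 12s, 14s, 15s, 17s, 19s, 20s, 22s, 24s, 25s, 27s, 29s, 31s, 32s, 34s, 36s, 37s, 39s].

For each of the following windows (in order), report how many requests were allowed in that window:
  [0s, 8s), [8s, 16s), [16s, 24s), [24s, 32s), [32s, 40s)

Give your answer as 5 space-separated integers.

Answer: 2 2 2 2 2

Derivation:
Processing requests:
  req#1 t=0s (window 0): ALLOW
  req#2 t=2s (window 0): ALLOW
  req#3 t=3s (window 0): DENY
  req#4 t=5s (window 0): DENY
  req#5 t=7s (window 0): DENY
  req#6 t=8s (window 1): ALLOW
  req#7 t=10s (window 1): ALLOW
  req#8 t=12s (window 1): DENY
  req#9 t=14s (window 1): DENY
  req#10 t=15s (window 1): DENY
  req#11 t=17s (window 2): ALLOW
  req#12 t=19s (window 2): ALLOW
  req#13 t=20s (window 2): DENY
  req#14 t=22s (window 2): DENY
  req#15 t=24s (window 3): ALLOW
  req#16 t=25s (window 3): ALLOW
  req#17 t=27s (window 3): DENY
  req#18 t=29s (window 3): DENY
  req#19 t=31s (window 3): DENY
  req#20 t=32s (window 4): ALLOW
  req#21 t=34s (window 4): ALLOW
  req#22 t=36s (window 4): DENY
  req#23 t=37s (window 4): DENY
  req#24 t=39s (window 4): DENY

Allowed counts by window: 2 2 2 2 2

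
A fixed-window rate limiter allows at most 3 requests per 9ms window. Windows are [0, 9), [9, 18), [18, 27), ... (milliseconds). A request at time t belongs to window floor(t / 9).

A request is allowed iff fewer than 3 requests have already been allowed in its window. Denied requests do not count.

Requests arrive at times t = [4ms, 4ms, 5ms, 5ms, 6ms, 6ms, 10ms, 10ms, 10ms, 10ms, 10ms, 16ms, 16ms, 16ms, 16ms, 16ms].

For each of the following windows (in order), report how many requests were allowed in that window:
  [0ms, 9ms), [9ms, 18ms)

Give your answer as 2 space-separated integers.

Answer: 3 3

Derivation:
Processing requests:
  req#1 t=4ms (window 0): ALLOW
  req#2 t=4ms (window 0): ALLOW
  req#3 t=5ms (window 0): ALLOW
  req#4 t=5ms (window 0): DENY
  req#5 t=6ms (window 0): DENY
  req#6 t=6ms (window 0): DENY
  req#7 t=10ms (window 1): ALLOW
  req#8 t=10ms (window 1): ALLOW
  req#9 t=10ms (window 1): ALLOW
  req#10 t=10ms (window 1): DENY
  req#11 t=10ms (window 1): DENY
  req#12 t=16ms (window 1): DENY
  req#13 t=16ms (window 1): DENY
  req#14 t=16ms (window 1): DENY
  req#15 t=16ms (window 1): DENY
  req#16 t=16ms (window 1): DENY

Allowed counts by window: 3 3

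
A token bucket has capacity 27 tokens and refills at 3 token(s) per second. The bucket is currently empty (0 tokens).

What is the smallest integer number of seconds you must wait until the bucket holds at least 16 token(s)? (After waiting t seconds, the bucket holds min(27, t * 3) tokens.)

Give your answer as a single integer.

Need t * 3 >= 16, so t >= 16/3.
Smallest integer t = ceil(16/3) = 6.

Answer: 6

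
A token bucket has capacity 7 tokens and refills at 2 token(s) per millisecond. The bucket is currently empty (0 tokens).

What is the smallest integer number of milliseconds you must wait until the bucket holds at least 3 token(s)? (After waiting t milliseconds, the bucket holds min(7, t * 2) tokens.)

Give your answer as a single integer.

Need t * 2 >= 3, so t >= 3/2.
Smallest integer t = ceil(3/2) = 2.

Answer: 2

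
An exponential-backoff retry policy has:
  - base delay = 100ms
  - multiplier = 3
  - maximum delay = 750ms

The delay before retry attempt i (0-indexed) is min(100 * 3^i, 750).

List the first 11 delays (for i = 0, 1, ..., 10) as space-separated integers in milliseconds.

Computing each delay:
  i=0: min(100*3^0, 750) = 100
  i=1: min(100*3^1, 750) = 300
  i=2: min(100*3^2, 750) = 750
  i=3: min(100*3^3, 750) = 750
  i=4: min(100*3^4, 750) = 750
  i=5: min(100*3^5, 750) = 750
  i=6: min(100*3^6, 750) = 750
  i=7: min(100*3^7, 750) = 750
  i=8: min(100*3^8, 750) = 750
  i=9: min(100*3^9, 750) = 750
  i=10: min(100*3^10, 750) = 750

Answer: 100 300 750 750 750 750 750 750 750 750 750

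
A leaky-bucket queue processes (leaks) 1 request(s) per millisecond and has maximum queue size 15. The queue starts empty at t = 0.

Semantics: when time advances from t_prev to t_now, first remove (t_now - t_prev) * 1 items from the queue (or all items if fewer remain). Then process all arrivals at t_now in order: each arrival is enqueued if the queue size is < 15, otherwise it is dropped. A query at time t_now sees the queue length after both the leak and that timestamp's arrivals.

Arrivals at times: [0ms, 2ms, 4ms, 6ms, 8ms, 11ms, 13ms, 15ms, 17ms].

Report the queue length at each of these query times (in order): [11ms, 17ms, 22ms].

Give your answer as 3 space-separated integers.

Queue lengths at query times:
  query t=11ms: backlog = 1
  query t=17ms: backlog = 1
  query t=22ms: backlog = 0

Answer: 1 1 0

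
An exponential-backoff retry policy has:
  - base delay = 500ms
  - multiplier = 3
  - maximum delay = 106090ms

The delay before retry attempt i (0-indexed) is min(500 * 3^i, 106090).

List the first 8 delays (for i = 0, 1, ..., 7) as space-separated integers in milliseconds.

Answer: 500 1500 4500 13500 40500 106090 106090 106090

Derivation:
Computing each delay:
  i=0: min(500*3^0, 106090) = 500
  i=1: min(500*3^1, 106090) = 1500
  i=2: min(500*3^2, 106090) = 4500
  i=3: min(500*3^3, 106090) = 13500
  i=4: min(500*3^4, 106090) = 40500
  i=5: min(500*3^5, 106090) = 106090
  i=6: min(500*3^6, 106090) = 106090
  i=7: min(500*3^7, 106090) = 106090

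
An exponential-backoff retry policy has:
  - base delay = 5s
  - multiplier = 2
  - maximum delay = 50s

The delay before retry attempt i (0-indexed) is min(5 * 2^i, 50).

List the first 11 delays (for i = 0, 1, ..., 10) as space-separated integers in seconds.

Answer: 5 10 20 40 50 50 50 50 50 50 50

Derivation:
Computing each delay:
  i=0: min(5*2^0, 50) = 5
  i=1: min(5*2^1, 50) = 10
  i=2: min(5*2^2, 50) = 20
  i=3: min(5*2^3, 50) = 40
  i=4: min(5*2^4, 50) = 50
  i=5: min(5*2^5, 50) = 50
  i=6: min(5*2^6, 50) = 50
  i=7: min(5*2^7, 50) = 50
  i=8: min(5*2^8, 50) = 50
  i=9: min(5*2^9, 50) = 50
  i=10: min(5*2^10, 50) = 50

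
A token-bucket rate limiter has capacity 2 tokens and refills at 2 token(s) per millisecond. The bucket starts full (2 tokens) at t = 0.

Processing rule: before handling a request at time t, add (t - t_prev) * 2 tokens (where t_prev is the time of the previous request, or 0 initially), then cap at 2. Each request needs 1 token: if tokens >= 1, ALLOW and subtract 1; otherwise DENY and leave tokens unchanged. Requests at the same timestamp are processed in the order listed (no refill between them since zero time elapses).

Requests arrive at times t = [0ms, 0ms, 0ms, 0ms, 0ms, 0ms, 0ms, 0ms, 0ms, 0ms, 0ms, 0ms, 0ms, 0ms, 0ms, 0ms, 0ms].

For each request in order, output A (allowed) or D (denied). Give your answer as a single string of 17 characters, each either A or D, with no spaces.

Simulating step by step:
  req#1 t=0ms: ALLOW
  req#2 t=0ms: ALLOW
  req#3 t=0ms: DENY
  req#4 t=0ms: DENY
  req#5 t=0ms: DENY
  req#6 t=0ms: DENY
  req#7 t=0ms: DENY
  req#8 t=0ms: DENY
  req#9 t=0ms: DENY
  req#10 t=0ms: DENY
  req#11 t=0ms: DENY
  req#12 t=0ms: DENY
  req#13 t=0ms: DENY
  req#14 t=0ms: DENY
  req#15 t=0ms: DENY
  req#16 t=0ms: DENY
  req#17 t=0ms: DENY

Answer: AADDDDDDDDDDDDDDD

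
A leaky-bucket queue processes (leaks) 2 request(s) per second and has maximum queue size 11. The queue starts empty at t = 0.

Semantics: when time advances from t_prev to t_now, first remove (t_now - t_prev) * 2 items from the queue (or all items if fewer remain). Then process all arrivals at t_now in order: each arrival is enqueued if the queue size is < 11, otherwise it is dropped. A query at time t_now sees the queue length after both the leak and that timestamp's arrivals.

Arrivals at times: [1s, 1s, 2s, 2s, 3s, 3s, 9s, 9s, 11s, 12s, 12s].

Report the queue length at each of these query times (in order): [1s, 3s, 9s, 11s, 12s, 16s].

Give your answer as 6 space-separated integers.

Answer: 2 2 2 1 2 0

Derivation:
Queue lengths at query times:
  query t=1s: backlog = 2
  query t=3s: backlog = 2
  query t=9s: backlog = 2
  query t=11s: backlog = 1
  query t=12s: backlog = 2
  query t=16s: backlog = 0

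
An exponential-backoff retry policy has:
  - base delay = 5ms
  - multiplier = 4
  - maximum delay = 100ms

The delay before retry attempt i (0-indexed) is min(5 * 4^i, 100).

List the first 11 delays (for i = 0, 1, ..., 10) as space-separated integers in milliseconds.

Computing each delay:
  i=0: min(5*4^0, 100) = 5
  i=1: min(5*4^1, 100) = 20
  i=2: min(5*4^2, 100) = 80
  i=3: min(5*4^3, 100) = 100
  i=4: min(5*4^4, 100) = 100
  i=5: min(5*4^5, 100) = 100
  i=6: min(5*4^6, 100) = 100
  i=7: min(5*4^7, 100) = 100
  i=8: min(5*4^8, 100) = 100
  i=9: min(5*4^9, 100) = 100
  i=10: min(5*4^10, 100) = 100

Answer: 5 20 80 100 100 100 100 100 100 100 100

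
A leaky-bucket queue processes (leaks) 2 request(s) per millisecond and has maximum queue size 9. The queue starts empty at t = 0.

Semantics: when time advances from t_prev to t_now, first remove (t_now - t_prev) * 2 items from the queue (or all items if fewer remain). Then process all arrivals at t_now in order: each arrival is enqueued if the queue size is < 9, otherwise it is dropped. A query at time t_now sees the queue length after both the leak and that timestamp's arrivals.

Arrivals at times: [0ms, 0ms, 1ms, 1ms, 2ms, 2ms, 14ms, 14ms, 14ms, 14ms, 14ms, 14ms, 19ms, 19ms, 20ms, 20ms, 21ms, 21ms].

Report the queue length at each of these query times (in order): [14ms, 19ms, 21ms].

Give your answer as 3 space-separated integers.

Answer: 6 2 2

Derivation:
Queue lengths at query times:
  query t=14ms: backlog = 6
  query t=19ms: backlog = 2
  query t=21ms: backlog = 2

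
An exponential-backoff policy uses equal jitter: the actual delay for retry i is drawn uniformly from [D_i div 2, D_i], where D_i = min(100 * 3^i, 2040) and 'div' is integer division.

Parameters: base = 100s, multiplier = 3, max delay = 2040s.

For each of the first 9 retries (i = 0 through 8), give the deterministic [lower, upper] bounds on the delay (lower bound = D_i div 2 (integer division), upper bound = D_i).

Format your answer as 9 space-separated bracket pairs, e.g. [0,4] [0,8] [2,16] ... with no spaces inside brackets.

Answer: [50,100] [150,300] [450,900] [1020,2040] [1020,2040] [1020,2040] [1020,2040] [1020,2040] [1020,2040]

Derivation:
Computing bounds per retry:
  i=0: D_i=min(100*3^0,2040)=100, bounds=[50,100]
  i=1: D_i=min(100*3^1,2040)=300, bounds=[150,300]
  i=2: D_i=min(100*3^2,2040)=900, bounds=[450,900]
  i=3: D_i=min(100*3^3,2040)=2040, bounds=[1020,2040]
  i=4: D_i=min(100*3^4,2040)=2040, bounds=[1020,2040]
  i=5: D_i=min(100*3^5,2040)=2040, bounds=[1020,2040]
  i=6: D_i=min(100*3^6,2040)=2040, bounds=[1020,2040]
  i=7: D_i=min(100*3^7,2040)=2040, bounds=[1020,2040]
  i=8: D_i=min(100*3^8,2040)=2040, bounds=[1020,2040]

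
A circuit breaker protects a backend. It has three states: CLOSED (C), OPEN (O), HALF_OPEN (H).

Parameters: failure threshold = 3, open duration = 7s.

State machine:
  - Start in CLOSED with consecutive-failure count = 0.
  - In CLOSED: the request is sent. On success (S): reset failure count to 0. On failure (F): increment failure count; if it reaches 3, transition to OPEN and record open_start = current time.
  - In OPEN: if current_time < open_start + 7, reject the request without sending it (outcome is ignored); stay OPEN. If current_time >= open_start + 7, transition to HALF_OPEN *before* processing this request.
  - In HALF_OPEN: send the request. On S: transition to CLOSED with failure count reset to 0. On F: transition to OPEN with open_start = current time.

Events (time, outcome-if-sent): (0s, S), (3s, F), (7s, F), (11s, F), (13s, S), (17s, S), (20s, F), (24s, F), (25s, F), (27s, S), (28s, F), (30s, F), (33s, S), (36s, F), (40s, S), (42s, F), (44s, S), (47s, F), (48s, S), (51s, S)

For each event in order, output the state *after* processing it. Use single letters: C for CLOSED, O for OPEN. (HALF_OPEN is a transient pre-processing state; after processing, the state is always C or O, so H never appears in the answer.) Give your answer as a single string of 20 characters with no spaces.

Answer: CCCOOOOOOCCCCCCCCCCC

Derivation:
State after each event:
  event#1 t=0s outcome=S: state=CLOSED
  event#2 t=3s outcome=F: state=CLOSED
  event#3 t=7s outcome=F: state=CLOSED
  event#4 t=11s outcome=F: state=OPEN
  event#5 t=13s outcome=S: state=OPEN
  event#6 t=17s outcome=S: state=OPEN
  event#7 t=20s outcome=F: state=OPEN
  event#8 t=24s outcome=F: state=OPEN
  event#9 t=25s outcome=F: state=OPEN
  event#10 t=27s outcome=S: state=CLOSED
  event#11 t=28s outcome=F: state=CLOSED
  event#12 t=30s outcome=F: state=CLOSED
  event#13 t=33s outcome=S: state=CLOSED
  event#14 t=36s outcome=F: state=CLOSED
  event#15 t=40s outcome=S: state=CLOSED
  event#16 t=42s outcome=F: state=CLOSED
  event#17 t=44s outcome=S: state=CLOSED
  event#18 t=47s outcome=F: state=CLOSED
  event#19 t=48s outcome=S: state=CLOSED
  event#20 t=51s outcome=S: state=CLOSED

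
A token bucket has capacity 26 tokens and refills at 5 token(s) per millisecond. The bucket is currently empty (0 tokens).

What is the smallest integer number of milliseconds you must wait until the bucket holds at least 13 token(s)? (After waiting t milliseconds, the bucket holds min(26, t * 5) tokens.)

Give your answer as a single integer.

Answer: 3

Derivation:
Need t * 5 >= 13, so t >= 13/5.
Smallest integer t = ceil(13/5) = 3.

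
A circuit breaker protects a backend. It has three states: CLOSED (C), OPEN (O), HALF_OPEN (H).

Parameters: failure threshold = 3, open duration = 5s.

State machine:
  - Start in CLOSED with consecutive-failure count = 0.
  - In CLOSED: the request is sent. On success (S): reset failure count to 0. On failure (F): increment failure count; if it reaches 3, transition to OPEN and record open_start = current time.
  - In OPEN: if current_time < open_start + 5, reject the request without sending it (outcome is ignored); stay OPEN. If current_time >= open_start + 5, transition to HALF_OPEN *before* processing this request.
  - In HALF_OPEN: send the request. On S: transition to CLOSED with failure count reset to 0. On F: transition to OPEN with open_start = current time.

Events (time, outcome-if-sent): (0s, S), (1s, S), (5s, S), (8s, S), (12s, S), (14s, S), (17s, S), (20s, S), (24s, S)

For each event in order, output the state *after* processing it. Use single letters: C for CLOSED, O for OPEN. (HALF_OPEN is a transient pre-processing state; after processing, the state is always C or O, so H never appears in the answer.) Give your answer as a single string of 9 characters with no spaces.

Answer: CCCCCCCCC

Derivation:
State after each event:
  event#1 t=0s outcome=S: state=CLOSED
  event#2 t=1s outcome=S: state=CLOSED
  event#3 t=5s outcome=S: state=CLOSED
  event#4 t=8s outcome=S: state=CLOSED
  event#5 t=12s outcome=S: state=CLOSED
  event#6 t=14s outcome=S: state=CLOSED
  event#7 t=17s outcome=S: state=CLOSED
  event#8 t=20s outcome=S: state=CLOSED
  event#9 t=24s outcome=S: state=CLOSED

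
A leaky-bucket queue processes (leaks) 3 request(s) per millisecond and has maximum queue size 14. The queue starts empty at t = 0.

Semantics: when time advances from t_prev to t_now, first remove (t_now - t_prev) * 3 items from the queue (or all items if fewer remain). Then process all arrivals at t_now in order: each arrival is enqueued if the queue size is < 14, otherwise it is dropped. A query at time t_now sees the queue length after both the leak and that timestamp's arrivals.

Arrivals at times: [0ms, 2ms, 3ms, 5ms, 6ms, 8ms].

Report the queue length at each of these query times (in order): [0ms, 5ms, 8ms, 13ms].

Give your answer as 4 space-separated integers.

Answer: 1 1 1 0

Derivation:
Queue lengths at query times:
  query t=0ms: backlog = 1
  query t=5ms: backlog = 1
  query t=8ms: backlog = 1
  query t=13ms: backlog = 0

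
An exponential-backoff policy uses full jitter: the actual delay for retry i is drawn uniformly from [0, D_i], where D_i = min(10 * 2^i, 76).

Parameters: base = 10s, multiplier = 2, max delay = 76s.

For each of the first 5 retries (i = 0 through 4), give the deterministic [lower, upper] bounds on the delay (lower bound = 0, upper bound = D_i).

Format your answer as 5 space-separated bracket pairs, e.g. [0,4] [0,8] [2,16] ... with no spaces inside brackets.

Computing bounds per retry:
  i=0: D_i=min(10*2^0,76)=10, bounds=[0,10]
  i=1: D_i=min(10*2^1,76)=20, bounds=[0,20]
  i=2: D_i=min(10*2^2,76)=40, bounds=[0,40]
  i=3: D_i=min(10*2^3,76)=76, bounds=[0,76]
  i=4: D_i=min(10*2^4,76)=76, bounds=[0,76]

Answer: [0,10] [0,20] [0,40] [0,76] [0,76]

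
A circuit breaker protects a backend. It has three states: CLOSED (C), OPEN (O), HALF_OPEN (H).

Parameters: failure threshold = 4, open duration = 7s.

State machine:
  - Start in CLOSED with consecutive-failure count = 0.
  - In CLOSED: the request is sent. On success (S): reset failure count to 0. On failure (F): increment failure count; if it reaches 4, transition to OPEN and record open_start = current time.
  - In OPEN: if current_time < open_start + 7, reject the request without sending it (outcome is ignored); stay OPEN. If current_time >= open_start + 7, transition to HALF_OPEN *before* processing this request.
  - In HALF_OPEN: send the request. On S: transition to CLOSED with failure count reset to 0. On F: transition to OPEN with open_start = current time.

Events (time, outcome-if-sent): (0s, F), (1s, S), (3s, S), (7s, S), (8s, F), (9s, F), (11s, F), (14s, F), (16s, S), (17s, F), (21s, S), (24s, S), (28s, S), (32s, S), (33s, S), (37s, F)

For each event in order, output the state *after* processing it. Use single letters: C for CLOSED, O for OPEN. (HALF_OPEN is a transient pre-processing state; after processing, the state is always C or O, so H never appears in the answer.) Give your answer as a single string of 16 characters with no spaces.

State after each event:
  event#1 t=0s outcome=F: state=CLOSED
  event#2 t=1s outcome=S: state=CLOSED
  event#3 t=3s outcome=S: state=CLOSED
  event#4 t=7s outcome=S: state=CLOSED
  event#5 t=8s outcome=F: state=CLOSED
  event#6 t=9s outcome=F: state=CLOSED
  event#7 t=11s outcome=F: state=CLOSED
  event#8 t=14s outcome=F: state=OPEN
  event#9 t=16s outcome=S: state=OPEN
  event#10 t=17s outcome=F: state=OPEN
  event#11 t=21s outcome=S: state=CLOSED
  event#12 t=24s outcome=S: state=CLOSED
  event#13 t=28s outcome=S: state=CLOSED
  event#14 t=32s outcome=S: state=CLOSED
  event#15 t=33s outcome=S: state=CLOSED
  event#16 t=37s outcome=F: state=CLOSED

Answer: CCCCCCCOOOCCCCCC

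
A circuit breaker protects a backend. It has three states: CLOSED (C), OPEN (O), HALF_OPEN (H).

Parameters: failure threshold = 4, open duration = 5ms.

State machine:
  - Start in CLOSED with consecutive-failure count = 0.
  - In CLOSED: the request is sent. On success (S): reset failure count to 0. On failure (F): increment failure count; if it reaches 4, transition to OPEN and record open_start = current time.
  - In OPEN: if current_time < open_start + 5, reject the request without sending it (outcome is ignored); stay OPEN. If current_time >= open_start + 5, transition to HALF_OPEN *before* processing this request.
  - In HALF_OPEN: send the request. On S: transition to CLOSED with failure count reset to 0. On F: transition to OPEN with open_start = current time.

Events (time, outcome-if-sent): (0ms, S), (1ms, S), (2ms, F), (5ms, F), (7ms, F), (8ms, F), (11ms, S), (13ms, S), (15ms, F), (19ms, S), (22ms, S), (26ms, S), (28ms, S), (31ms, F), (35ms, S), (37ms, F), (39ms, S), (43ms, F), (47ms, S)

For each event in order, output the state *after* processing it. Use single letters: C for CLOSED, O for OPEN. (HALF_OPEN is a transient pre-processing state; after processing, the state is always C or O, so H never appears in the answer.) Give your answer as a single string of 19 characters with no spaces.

Answer: CCCCCOOCCCCCCCCCCCC

Derivation:
State after each event:
  event#1 t=0ms outcome=S: state=CLOSED
  event#2 t=1ms outcome=S: state=CLOSED
  event#3 t=2ms outcome=F: state=CLOSED
  event#4 t=5ms outcome=F: state=CLOSED
  event#5 t=7ms outcome=F: state=CLOSED
  event#6 t=8ms outcome=F: state=OPEN
  event#7 t=11ms outcome=S: state=OPEN
  event#8 t=13ms outcome=S: state=CLOSED
  event#9 t=15ms outcome=F: state=CLOSED
  event#10 t=19ms outcome=S: state=CLOSED
  event#11 t=22ms outcome=S: state=CLOSED
  event#12 t=26ms outcome=S: state=CLOSED
  event#13 t=28ms outcome=S: state=CLOSED
  event#14 t=31ms outcome=F: state=CLOSED
  event#15 t=35ms outcome=S: state=CLOSED
  event#16 t=37ms outcome=F: state=CLOSED
  event#17 t=39ms outcome=S: state=CLOSED
  event#18 t=43ms outcome=F: state=CLOSED
  event#19 t=47ms outcome=S: state=CLOSED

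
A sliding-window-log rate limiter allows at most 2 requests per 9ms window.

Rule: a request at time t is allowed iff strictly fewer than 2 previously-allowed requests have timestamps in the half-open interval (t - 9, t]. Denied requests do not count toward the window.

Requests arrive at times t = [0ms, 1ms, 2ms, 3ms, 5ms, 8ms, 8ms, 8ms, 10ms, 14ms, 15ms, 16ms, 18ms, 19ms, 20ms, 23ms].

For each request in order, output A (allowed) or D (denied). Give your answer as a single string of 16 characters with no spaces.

Tracking allowed requests in the window:
  req#1 t=0ms: ALLOW
  req#2 t=1ms: ALLOW
  req#3 t=2ms: DENY
  req#4 t=3ms: DENY
  req#5 t=5ms: DENY
  req#6 t=8ms: DENY
  req#7 t=8ms: DENY
  req#8 t=8ms: DENY
  req#9 t=10ms: ALLOW
  req#10 t=14ms: ALLOW
  req#11 t=15ms: DENY
  req#12 t=16ms: DENY
  req#13 t=18ms: DENY
  req#14 t=19ms: ALLOW
  req#15 t=20ms: DENY
  req#16 t=23ms: ALLOW

Answer: AADDDDDDAADDDADA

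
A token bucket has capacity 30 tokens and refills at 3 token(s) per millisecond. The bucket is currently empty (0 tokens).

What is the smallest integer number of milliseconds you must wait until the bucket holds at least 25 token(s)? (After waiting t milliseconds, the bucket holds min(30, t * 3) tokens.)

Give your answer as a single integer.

Answer: 9

Derivation:
Need t * 3 >= 25, so t >= 25/3.
Smallest integer t = ceil(25/3) = 9.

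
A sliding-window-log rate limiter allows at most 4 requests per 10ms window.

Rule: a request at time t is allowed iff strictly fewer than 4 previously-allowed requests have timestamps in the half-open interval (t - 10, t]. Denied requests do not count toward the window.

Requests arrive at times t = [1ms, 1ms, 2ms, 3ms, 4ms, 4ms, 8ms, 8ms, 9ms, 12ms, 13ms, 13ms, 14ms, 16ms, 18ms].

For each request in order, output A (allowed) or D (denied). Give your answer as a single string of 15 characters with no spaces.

Answer: AAAADDDDDAAAADD

Derivation:
Tracking allowed requests in the window:
  req#1 t=1ms: ALLOW
  req#2 t=1ms: ALLOW
  req#3 t=2ms: ALLOW
  req#4 t=3ms: ALLOW
  req#5 t=4ms: DENY
  req#6 t=4ms: DENY
  req#7 t=8ms: DENY
  req#8 t=8ms: DENY
  req#9 t=9ms: DENY
  req#10 t=12ms: ALLOW
  req#11 t=13ms: ALLOW
  req#12 t=13ms: ALLOW
  req#13 t=14ms: ALLOW
  req#14 t=16ms: DENY
  req#15 t=18ms: DENY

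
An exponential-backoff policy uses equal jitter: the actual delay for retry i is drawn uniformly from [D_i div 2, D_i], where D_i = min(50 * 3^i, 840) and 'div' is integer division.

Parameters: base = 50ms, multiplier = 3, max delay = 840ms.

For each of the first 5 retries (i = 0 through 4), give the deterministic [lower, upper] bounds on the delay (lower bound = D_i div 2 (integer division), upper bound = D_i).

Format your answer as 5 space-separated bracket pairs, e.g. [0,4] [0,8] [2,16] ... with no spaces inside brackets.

Computing bounds per retry:
  i=0: D_i=min(50*3^0,840)=50, bounds=[25,50]
  i=1: D_i=min(50*3^1,840)=150, bounds=[75,150]
  i=2: D_i=min(50*3^2,840)=450, bounds=[225,450]
  i=3: D_i=min(50*3^3,840)=840, bounds=[420,840]
  i=4: D_i=min(50*3^4,840)=840, bounds=[420,840]

Answer: [25,50] [75,150] [225,450] [420,840] [420,840]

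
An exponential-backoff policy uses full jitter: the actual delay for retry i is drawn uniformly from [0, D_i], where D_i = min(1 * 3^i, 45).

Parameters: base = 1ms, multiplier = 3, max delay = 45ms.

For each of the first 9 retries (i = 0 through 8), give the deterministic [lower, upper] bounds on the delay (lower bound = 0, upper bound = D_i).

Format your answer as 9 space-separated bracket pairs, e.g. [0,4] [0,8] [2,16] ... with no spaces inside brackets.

Answer: [0,1] [0,3] [0,9] [0,27] [0,45] [0,45] [0,45] [0,45] [0,45]

Derivation:
Computing bounds per retry:
  i=0: D_i=min(1*3^0,45)=1, bounds=[0,1]
  i=1: D_i=min(1*3^1,45)=3, bounds=[0,3]
  i=2: D_i=min(1*3^2,45)=9, bounds=[0,9]
  i=3: D_i=min(1*3^3,45)=27, bounds=[0,27]
  i=4: D_i=min(1*3^4,45)=45, bounds=[0,45]
  i=5: D_i=min(1*3^5,45)=45, bounds=[0,45]
  i=6: D_i=min(1*3^6,45)=45, bounds=[0,45]
  i=7: D_i=min(1*3^7,45)=45, bounds=[0,45]
  i=8: D_i=min(1*3^8,45)=45, bounds=[0,45]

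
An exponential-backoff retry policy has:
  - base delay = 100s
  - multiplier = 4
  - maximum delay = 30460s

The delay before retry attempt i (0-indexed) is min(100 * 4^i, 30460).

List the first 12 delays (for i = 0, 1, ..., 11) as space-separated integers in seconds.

Computing each delay:
  i=0: min(100*4^0, 30460) = 100
  i=1: min(100*4^1, 30460) = 400
  i=2: min(100*4^2, 30460) = 1600
  i=3: min(100*4^3, 30460) = 6400
  i=4: min(100*4^4, 30460) = 25600
  i=5: min(100*4^5, 30460) = 30460
  i=6: min(100*4^6, 30460) = 30460
  i=7: min(100*4^7, 30460) = 30460
  i=8: min(100*4^8, 30460) = 30460
  i=9: min(100*4^9, 30460) = 30460
  i=10: min(100*4^10, 30460) = 30460
  i=11: min(100*4^11, 30460) = 30460

Answer: 100 400 1600 6400 25600 30460 30460 30460 30460 30460 30460 30460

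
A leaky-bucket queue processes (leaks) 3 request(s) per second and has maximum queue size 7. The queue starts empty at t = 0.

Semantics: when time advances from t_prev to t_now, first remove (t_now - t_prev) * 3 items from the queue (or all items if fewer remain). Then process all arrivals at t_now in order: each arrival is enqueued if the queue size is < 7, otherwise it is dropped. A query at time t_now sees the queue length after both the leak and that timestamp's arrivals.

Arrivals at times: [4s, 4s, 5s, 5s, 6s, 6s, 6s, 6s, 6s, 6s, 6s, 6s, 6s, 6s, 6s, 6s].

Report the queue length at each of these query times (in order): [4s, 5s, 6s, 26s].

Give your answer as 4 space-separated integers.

Answer: 2 2 7 0

Derivation:
Queue lengths at query times:
  query t=4s: backlog = 2
  query t=5s: backlog = 2
  query t=6s: backlog = 7
  query t=26s: backlog = 0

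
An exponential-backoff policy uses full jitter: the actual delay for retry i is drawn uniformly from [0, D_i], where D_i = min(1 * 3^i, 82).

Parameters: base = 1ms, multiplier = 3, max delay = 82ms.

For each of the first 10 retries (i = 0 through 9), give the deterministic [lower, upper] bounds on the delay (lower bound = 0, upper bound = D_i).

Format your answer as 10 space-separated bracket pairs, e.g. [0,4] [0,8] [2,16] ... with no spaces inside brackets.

Computing bounds per retry:
  i=0: D_i=min(1*3^0,82)=1, bounds=[0,1]
  i=1: D_i=min(1*3^1,82)=3, bounds=[0,3]
  i=2: D_i=min(1*3^2,82)=9, bounds=[0,9]
  i=3: D_i=min(1*3^3,82)=27, bounds=[0,27]
  i=4: D_i=min(1*3^4,82)=81, bounds=[0,81]
  i=5: D_i=min(1*3^5,82)=82, bounds=[0,82]
  i=6: D_i=min(1*3^6,82)=82, bounds=[0,82]
  i=7: D_i=min(1*3^7,82)=82, bounds=[0,82]
  i=8: D_i=min(1*3^8,82)=82, bounds=[0,82]
  i=9: D_i=min(1*3^9,82)=82, bounds=[0,82]

Answer: [0,1] [0,3] [0,9] [0,27] [0,81] [0,82] [0,82] [0,82] [0,82] [0,82]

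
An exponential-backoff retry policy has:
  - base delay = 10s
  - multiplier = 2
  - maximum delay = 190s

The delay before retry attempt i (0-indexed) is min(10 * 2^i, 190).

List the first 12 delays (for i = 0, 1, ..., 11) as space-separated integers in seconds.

Answer: 10 20 40 80 160 190 190 190 190 190 190 190

Derivation:
Computing each delay:
  i=0: min(10*2^0, 190) = 10
  i=1: min(10*2^1, 190) = 20
  i=2: min(10*2^2, 190) = 40
  i=3: min(10*2^3, 190) = 80
  i=4: min(10*2^4, 190) = 160
  i=5: min(10*2^5, 190) = 190
  i=6: min(10*2^6, 190) = 190
  i=7: min(10*2^7, 190) = 190
  i=8: min(10*2^8, 190) = 190
  i=9: min(10*2^9, 190) = 190
  i=10: min(10*2^10, 190) = 190
  i=11: min(10*2^11, 190) = 190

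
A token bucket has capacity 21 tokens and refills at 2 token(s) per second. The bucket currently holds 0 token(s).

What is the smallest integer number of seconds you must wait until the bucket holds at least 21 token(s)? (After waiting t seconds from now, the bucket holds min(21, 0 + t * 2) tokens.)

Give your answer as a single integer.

Need 0 + t * 2 >= 21, so t >= 21/2.
Smallest integer t = ceil(21/2) = 11.

Answer: 11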